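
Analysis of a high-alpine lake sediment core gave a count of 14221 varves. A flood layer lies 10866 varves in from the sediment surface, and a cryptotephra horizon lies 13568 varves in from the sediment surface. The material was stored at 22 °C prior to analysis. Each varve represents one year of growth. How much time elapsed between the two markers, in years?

The two markers are separated by 13568 − 10866 = 2702 varves.
At one varve per year, 2702 years elapsed between them.

2702 yr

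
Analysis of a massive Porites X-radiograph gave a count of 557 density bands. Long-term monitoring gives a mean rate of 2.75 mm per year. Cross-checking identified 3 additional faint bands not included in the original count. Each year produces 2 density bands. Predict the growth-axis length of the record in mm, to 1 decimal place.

Correcting the raw count gives 557 + 3 = 560 true density bands.
560 density bands at 2 per year is 560 / 2 = 280 years.
Predicted length = 2.75 mm/year × 280 years = 770.0 mm.

770.0 mm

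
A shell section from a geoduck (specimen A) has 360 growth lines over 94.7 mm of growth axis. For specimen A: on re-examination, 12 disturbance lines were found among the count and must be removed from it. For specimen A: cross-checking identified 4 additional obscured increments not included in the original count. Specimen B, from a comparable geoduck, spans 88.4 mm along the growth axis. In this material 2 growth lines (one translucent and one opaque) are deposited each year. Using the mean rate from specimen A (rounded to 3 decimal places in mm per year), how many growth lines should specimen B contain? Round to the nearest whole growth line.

329 growth lines

Specimen A: adjusted count: 360 − 12 + 4 = 352 growth lines.
Specimen A: with 2 growth lines per year, 352 / 2 = 176 years.
A: Mean rate = 94.7 mm / 176 years ≈ 0.538 mm per year.
B spans 88.4 / 0.538 = 164.31 years; at 2 growth lines per year that is 164.31 × 2 ≈ 329 growth lines.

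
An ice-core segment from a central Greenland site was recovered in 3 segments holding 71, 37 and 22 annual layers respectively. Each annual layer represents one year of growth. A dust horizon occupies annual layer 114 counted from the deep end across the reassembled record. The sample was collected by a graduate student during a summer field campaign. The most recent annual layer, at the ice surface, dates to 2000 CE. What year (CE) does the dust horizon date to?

Total annual layers = 71 + 37 + 22 = 130.
Between annual layer 114 and the ice surface there are 130 − 114 = 16 annual layers.
Counting back 16 years from 2000 CE places the dust horizon in 2000 − 16 = 1984 CE.

1984 CE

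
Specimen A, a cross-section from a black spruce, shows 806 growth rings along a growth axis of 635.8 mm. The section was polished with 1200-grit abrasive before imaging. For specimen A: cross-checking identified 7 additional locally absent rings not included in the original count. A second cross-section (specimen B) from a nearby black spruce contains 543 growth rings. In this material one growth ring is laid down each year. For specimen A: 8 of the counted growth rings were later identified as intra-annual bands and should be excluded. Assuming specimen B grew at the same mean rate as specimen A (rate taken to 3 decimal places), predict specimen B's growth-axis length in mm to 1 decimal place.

Specimen A: after corrections the count is 806 − 8 + 7 = 805 growth rings.
A: Mean rate = 635.8 mm / 805 years ≈ 0.790 mm/yr.
For B, 0.790 mm/year × 543 years = 429.0 mm.

429.0 mm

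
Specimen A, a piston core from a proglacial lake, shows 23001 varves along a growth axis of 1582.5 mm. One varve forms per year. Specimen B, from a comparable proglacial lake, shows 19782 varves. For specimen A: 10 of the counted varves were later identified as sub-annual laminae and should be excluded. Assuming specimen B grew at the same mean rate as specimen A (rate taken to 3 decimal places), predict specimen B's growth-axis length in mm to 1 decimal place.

1365.0 mm

Specimen A: after corrections the count is 23001 − 10 = 22991 varves.
A: Mean rate = 1582.5 mm / 22991 years ≈ 0.069 mm per year.
B's length ≈ 0.069 × 19782 = 1365.0 mm.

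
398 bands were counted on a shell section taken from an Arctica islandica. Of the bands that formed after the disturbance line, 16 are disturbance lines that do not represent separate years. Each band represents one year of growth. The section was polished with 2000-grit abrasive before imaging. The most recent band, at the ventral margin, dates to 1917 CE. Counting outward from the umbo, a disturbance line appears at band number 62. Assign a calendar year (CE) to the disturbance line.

The disturbance line sits at band 62 from the umbo, so 398 − 62 = 336 bands formed after it.
Removing the 16 false bands leaves 336 − 16 = 320 true bands beyond the disturbance line.
1917 − 320 = 1597 CE.

1597 CE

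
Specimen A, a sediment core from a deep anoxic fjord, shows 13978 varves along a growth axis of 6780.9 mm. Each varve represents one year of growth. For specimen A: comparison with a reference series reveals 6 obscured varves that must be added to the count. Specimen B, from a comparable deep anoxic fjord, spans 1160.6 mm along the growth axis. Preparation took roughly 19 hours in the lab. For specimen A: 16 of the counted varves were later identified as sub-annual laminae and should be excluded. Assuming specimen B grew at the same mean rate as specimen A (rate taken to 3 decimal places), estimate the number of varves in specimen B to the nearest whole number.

2393 varves

Specimen A: true varve count = 13978 − 16 + 6 = 13968.
A: Extension rate ≈ 6780.9 / 13968 = 0.485 mm/yr.
For B, 1160.6 / 0.485 = 2392.99 years ≈ 2393 varves.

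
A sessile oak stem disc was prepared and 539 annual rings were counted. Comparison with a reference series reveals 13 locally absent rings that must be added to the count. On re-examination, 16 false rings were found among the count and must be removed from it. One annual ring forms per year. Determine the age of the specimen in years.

536 years

After corrections the count is 539 − 16 + 13 = 536 annual rings.
One annual ring per year makes the duration 536 years.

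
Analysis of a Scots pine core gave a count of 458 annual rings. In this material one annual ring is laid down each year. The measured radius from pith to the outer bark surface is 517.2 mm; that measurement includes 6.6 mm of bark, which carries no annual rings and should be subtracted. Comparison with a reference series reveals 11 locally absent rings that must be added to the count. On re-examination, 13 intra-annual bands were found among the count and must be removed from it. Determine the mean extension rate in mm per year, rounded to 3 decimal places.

1.120 mm per year

After corrections the count is 458 − 13 + 11 = 456 annual rings.
Removing the 6.6 mm offcut leaves 517.2 − 6.6 = 510.6 mm.
510.6 mm over 456 years gives 510.6 / 456 ≈ 1.120 mm per year.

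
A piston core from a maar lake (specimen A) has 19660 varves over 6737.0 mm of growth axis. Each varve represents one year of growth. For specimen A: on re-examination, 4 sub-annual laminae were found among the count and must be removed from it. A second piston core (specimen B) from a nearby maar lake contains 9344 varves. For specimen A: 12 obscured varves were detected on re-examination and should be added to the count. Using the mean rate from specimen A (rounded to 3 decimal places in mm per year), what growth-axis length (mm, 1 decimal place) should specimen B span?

3205.0 mm

Specimen A: after corrections the count is 19660 − 4 + 12 = 19668 varves.
A: Mean rate = 6737.0 mm / 19668 years ≈ 0.343 mm per year.
B's length ≈ 0.343 × 9344 = 3205.0 mm.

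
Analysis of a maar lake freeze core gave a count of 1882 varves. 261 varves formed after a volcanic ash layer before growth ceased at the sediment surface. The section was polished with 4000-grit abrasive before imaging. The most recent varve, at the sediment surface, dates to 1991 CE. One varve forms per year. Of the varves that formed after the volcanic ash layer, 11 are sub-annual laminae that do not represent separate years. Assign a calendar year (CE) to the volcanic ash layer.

1741 CE

261 varves formed after the volcanic ash layer.
Excluding 11 false varves: 261 − 11 = 250.
The varve at the sediment surface is 1991 CE, so the volcanic ash layer dates to 1991 − 250 = 1741 CE.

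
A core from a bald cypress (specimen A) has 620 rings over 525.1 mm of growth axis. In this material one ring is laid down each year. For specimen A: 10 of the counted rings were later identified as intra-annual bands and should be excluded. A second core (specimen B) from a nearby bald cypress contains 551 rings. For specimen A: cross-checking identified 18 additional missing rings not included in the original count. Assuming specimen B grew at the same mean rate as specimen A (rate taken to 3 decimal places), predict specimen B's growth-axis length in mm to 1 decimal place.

460.6 mm

Specimen A: after corrections the count is 620 − 10 + 18 = 628 rings.
A: 525.1 mm over 628 years gives 525.1 / 628 ≈ 0.836 mm/year.
B's length ≈ 0.836 × 551 = 460.6 mm.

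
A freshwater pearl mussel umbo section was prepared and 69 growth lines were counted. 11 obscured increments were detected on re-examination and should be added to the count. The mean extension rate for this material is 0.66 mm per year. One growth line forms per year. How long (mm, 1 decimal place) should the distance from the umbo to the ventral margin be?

52.8 mm

After corrections the count is 69 + 11 = 80 growth lines.
80 years at 0.66 mm/year gives 0.66 × 80 = 52.8 mm.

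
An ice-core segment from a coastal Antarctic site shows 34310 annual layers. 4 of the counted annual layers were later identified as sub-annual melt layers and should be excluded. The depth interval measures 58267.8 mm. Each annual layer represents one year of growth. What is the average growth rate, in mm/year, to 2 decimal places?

1.70 mm/year

After corrections the count is 34310 − 4 = 34306 annual layers.
Mean rate = 58267.8 mm / 34306 years ≈ 1.70 mm/year.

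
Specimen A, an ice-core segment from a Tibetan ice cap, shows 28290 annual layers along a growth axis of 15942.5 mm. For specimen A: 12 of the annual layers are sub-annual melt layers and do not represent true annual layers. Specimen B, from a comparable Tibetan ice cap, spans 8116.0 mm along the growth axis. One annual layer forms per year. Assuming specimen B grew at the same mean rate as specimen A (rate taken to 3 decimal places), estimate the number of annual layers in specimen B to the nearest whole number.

14390 annual layers

Specimen A: adjusted count: 28290 − 12 = 28278 annual layers.
A: Mean rate = 15942.5 mm / 28278 years ≈ 0.564 mm per year.
Specimen B: 8116.0 mm / 0.564 mm per year = 14390.07 years ≈ 14390 annual layers.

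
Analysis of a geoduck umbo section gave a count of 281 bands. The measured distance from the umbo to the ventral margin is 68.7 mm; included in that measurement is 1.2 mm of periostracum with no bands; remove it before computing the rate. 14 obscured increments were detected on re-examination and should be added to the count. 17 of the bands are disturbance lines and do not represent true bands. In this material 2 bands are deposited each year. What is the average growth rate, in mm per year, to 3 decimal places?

After corrections the count is 281 − 17 + 14 = 278 bands.
Dividing by 2 bands per year: 278 / 2 = 139 years.
Net length = 68.7 − 1.2 = 67.5 mm.
Extension rate ≈ 67.5 / 139 = 0.486 mm per year.

0.486 mm per year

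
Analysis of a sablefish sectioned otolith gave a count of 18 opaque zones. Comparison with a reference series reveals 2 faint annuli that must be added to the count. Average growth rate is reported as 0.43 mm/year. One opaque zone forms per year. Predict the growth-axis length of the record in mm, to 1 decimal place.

8.6 mm

True opaque zone count = 18 + 2 = 20.
Length ≈ 0.43 × 20 = 8.6 mm.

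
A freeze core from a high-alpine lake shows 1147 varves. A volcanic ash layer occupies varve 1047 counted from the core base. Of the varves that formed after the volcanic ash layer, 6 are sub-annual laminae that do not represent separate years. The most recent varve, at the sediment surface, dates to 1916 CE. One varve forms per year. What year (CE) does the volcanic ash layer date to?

The volcanic ash layer sits at varve 1047 from the core base, so 1147 − 1047 = 100 varves formed after it.
Excluding 6 false varves: 100 − 6 = 94.
The varve at the sediment surface is 1916 CE, so the volcanic ash layer dates to 1916 − 94 = 1822 CE.

1822 CE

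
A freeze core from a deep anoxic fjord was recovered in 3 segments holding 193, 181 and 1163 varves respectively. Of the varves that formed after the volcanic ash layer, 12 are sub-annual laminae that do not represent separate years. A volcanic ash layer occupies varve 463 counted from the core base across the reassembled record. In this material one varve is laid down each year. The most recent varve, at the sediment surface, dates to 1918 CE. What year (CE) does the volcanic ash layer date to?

Total varves = 193 + 181 + 1163 = 1537.
The volcanic ash layer sits at varve 463 from the core base, so 1537 − 463 = 1074 varves formed after it.
1074 − 12 false = 1062 true varves after the volcanic ash layer.
Counting back 1062 years from 1918 CE places the volcanic ash layer in 1918 − 1062 = 856 CE.

856 CE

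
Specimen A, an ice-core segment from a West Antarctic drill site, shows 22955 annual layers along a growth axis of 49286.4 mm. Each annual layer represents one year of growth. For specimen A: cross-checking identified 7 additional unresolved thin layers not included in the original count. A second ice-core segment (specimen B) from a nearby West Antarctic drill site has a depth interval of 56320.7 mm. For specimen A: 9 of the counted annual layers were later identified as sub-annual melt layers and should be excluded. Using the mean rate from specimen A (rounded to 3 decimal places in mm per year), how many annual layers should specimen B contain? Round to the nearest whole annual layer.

26232 annual layers

Specimen A: true annual layer count = 22955 − 9 + 7 = 22953.
A: Mean rate = 49286.4 mm / 22953 years ≈ 2.147 mm/year.
Specimen B: 56320.7 mm / 2.147 mm per year = 26232.28 years ≈ 26232 annual layers.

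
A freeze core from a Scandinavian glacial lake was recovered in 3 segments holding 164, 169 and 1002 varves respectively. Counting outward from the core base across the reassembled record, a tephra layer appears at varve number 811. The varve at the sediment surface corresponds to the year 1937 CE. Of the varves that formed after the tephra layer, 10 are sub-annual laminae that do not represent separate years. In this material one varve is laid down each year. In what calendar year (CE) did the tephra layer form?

Total varves = 164 + 169 + 1002 = 1335.
Between varve 811 and the sediment surface there are 1335 − 811 = 524 varves.
Removing the 10 false varves leaves 524 − 10 = 514 true varves beyond the tephra layer.
Counting back 514 years from 1937 CE places the tephra layer in 1937 − 514 = 1423 CE.

1423 CE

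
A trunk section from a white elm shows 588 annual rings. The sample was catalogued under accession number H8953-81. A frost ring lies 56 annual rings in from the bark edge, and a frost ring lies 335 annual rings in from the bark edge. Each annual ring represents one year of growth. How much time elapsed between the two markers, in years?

The two markers are separated by 335 − 56 = 279 annual rings.
That is 279 years at one annual ring per year.

279 yr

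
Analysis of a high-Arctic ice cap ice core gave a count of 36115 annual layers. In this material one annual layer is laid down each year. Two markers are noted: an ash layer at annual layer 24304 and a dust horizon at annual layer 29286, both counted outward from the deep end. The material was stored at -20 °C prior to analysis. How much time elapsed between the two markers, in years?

The two markers are separated by 29286 − 24304 = 4982 annual layers.
One annual layer per year makes the interval 4982 years.

4982 years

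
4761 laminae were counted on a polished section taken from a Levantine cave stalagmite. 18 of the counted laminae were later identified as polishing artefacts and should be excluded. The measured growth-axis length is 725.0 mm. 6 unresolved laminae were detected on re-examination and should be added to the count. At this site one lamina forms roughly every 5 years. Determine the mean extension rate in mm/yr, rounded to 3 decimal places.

Correcting the raw count gives 4761 − 18 + 6 = 4749 true laminae.
At 5 years per lamina, 4749 × 5 = 23745 years.
Extension rate ≈ 725.0 / 23745 = 0.031 mm/yr.

0.031 mm/yr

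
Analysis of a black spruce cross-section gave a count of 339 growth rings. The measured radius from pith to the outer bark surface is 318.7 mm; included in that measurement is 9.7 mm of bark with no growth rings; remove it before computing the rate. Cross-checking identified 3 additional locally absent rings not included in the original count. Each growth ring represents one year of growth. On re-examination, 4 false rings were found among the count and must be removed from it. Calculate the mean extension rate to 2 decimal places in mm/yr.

0.91 mm/yr

Adjusted count: 339 − 4 + 3 = 338 growth rings.
Net length = 318.7 − 9.7 = 309.0 mm.
Extension rate ≈ 309.0 / 338 = 0.91 mm/yr.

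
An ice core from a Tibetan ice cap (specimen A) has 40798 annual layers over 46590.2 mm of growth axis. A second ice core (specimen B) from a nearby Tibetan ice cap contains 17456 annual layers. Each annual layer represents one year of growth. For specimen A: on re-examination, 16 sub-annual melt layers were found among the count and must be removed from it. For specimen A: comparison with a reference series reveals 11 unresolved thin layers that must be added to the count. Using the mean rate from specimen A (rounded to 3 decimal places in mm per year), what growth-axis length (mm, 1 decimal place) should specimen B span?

Specimen A: adjusted count: 40798 − 16 + 11 = 40793 annual layers.
A: Extension rate ≈ 46590.2 / 40793 = 1.142 mm per year.
For B, 1.142 mm/year × 17456 years = 19934.8 mm.

19934.8 mm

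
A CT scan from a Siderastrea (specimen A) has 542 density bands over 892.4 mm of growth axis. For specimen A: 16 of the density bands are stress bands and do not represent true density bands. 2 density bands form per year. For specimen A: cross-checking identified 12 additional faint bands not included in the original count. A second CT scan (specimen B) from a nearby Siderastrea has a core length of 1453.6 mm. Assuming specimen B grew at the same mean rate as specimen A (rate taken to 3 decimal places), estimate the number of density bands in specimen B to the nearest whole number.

Specimen A: true density band count = 542 − 16 + 12 = 538.
Specimen A: 538 density bands at 2 per year is 538 / 2 = 269 years.
A: 892.4 mm over 269 years gives 892.4 / 269 ≈ 3.317 mm/yr.
For B, 1453.6 / 3.317 = 438.23 years; at 2 density bands per year that is 438.23 × 2 ≈ 876 density bands.

876 density bands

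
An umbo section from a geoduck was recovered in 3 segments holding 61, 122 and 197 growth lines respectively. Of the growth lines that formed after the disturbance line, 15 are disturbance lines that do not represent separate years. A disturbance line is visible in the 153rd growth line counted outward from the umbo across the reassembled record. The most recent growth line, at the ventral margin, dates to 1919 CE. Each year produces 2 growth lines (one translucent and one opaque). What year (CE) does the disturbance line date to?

1813 CE

Total growth lines = 61 + 122 + 197 = 380.
380 − 153 = 227 growth lines lie beyond the disturbance line toward the ventral margin.
Excluding 15 false growth lines: 227 − 15 = 212.
Dividing by 2 growth lines per year: 212 / 2 = 106 years.
Counting back 106 years from 1919 CE places the disturbance line in 1919 − 106 = 1813 CE.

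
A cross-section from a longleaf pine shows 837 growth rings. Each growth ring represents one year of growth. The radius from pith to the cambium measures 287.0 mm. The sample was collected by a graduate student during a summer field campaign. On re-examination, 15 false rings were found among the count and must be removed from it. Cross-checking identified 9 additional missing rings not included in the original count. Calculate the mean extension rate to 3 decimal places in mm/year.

0.345 mm/year

Correcting the raw count gives 837 − 15 + 9 = 831 true growth rings.
Mean rate = 287.0 mm / 831 years ≈ 0.345 mm/year.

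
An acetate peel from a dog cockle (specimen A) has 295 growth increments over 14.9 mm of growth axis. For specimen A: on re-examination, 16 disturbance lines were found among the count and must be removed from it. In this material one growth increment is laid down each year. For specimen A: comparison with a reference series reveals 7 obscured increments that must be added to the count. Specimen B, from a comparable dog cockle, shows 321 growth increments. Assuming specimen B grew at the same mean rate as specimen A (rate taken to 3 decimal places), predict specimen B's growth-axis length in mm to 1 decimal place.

16.7 mm

Specimen A: correcting the raw count gives 295 − 16 + 7 = 286 true growth increments.
A: 14.9 mm over 286 years gives 14.9 / 286 ≈ 0.052 mm/yr.
For B, 0.052 mm/year × 321 years = 16.7 mm.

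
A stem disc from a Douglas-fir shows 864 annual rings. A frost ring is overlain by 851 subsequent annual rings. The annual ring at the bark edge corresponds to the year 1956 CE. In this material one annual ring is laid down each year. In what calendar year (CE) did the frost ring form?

1105 CE

851 annual rings post-date the frost ring.
1956 − 851 = 1105 CE.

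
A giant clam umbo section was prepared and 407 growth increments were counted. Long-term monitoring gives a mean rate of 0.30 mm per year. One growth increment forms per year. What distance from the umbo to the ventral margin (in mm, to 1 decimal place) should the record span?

122.1 mm

The record spans 407 years at 0.30 mm per year.
Length ≈ 0.30 × 407 = 122.1 mm.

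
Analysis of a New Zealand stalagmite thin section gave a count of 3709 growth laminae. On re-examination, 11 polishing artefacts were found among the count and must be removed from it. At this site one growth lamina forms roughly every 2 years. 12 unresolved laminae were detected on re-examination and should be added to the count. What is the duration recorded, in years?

7420 years

Adjusted count: 3709 − 11 + 12 = 3710 growth laminae.
3710 growth laminae at 2 years each span 3710 × 2 = 7420 years.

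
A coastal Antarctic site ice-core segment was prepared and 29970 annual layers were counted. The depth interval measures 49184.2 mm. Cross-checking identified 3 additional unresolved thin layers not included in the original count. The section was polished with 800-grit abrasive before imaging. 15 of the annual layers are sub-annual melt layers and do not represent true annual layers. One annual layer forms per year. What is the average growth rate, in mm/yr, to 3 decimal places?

1.642 mm/yr

Correcting the raw count gives 29970 − 15 + 3 = 29958 true annual layers.
Mean rate = 49184.2 mm / 29958 years ≈ 1.642 mm/yr.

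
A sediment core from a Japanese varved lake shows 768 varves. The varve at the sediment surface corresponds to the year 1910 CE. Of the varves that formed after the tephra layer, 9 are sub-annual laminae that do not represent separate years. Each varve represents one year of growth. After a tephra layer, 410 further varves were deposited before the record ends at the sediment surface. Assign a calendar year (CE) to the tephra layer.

1509 CE

410 varves formed after the tephra layer.
Removing the 9 false varves leaves 410 − 9 = 401 true varves beyond the tephra layer.
The varve at the sediment surface is 1910 CE, so the tephra layer dates to 1910 − 401 = 1509 CE.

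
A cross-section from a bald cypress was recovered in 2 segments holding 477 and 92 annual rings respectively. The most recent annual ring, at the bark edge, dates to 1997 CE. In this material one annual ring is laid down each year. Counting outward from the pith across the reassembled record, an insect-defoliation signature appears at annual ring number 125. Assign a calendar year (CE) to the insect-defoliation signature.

Total annual rings = 477 + 92 = 569.
Between annual ring 125 and the bark edge there are 569 − 125 = 444 annual rings.
The annual ring at the bark edge is 1997 CE, so the insect-defoliation signature dates to 1997 − 444 = 1553 CE.

1553 CE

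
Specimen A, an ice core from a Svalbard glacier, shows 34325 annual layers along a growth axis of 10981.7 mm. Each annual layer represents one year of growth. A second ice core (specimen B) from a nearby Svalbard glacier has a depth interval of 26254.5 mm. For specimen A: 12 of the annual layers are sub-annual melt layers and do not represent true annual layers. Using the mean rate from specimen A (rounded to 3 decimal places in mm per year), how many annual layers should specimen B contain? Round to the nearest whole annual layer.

Specimen A: adjusted count: 34325 − 12 = 34313 annual layers.
A: Extension rate ≈ 10981.7 / 34313 = 0.320 mm per year.
Specimen B: 26254.5 mm / 0.320 mm per year = 82045.31 years ≈ 82045 annual layers.

82045 annual layers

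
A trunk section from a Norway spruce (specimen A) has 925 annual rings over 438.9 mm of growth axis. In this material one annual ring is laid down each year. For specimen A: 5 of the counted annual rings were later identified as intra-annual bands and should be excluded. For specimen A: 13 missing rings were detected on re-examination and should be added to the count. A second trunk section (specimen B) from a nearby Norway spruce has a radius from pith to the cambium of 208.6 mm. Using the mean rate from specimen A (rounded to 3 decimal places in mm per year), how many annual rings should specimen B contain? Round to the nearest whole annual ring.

Specimen A: after corrections the count is 925 − 5 + 13 = 933 annual rings.
A: Extension rate ≈ 438.9 / 933 = 0.470 mm/year.
Specimen B: 208.6 mm / 0.470 mm per year = 443.83 years ≈ 444 annual rings.

444 annual rings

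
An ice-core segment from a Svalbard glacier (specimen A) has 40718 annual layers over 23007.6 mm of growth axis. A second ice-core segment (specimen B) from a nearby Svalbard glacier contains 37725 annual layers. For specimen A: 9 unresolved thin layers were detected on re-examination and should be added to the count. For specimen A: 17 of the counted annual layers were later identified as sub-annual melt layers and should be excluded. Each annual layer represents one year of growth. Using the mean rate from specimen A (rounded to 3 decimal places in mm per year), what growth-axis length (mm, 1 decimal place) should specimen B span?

Specimen A: true annual layer count = 40718 − 17 + 9 = 40710.
A: Mean rate = 23007.6 mm / 40710 years ≈ 0.565 mm per year.
For B, 0.565 mm/year × 37725 years = 21314.6 mm.

21314.6 mm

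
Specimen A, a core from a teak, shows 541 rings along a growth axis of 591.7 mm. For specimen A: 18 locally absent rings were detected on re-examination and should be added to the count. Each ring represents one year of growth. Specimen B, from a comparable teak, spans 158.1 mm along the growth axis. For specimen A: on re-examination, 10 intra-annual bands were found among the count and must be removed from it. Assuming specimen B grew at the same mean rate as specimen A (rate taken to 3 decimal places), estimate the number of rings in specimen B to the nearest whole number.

Specimen A: correcting the raw count gives 541 − 10 + 18 = 549 true rings.
A: 591.7 mm over 549 years gives 591.7 / 549 ≈ 1.078 mm/yr.
B spans 158.1 / 1.078 = 146.66 years ≈ 147 rings.

147 rings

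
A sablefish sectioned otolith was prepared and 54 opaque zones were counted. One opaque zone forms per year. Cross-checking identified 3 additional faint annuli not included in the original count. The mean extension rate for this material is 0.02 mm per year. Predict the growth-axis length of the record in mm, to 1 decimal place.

1.1 mm

After corrections the count is 54 + 3 = 57 opaque zones.
Length ≈ 0.02 × 57 = 1.1 mm.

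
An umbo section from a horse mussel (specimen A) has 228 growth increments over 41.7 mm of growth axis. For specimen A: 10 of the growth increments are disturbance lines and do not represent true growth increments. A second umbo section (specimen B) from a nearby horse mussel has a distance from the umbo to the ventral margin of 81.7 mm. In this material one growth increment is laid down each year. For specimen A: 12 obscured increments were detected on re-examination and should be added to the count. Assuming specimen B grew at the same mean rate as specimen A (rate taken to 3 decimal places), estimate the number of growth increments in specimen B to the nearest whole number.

Specimen A: adjusted count: 228 − 10 + 12 = 230 growth increments.
A: Mean rate = 41.7 mm / 230 years ≈ 0.181 mm/year.
B spans 81.7 / 0.181 = 451.38 years ≈ 451 growth increments.

451 growth increments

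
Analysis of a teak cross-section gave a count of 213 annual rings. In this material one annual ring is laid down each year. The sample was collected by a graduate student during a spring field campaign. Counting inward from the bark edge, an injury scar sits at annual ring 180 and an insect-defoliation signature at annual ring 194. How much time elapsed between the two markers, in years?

Separation: 194 − 180 = 14 annual rings.
That is 14 years at one annual ring per year.

14 years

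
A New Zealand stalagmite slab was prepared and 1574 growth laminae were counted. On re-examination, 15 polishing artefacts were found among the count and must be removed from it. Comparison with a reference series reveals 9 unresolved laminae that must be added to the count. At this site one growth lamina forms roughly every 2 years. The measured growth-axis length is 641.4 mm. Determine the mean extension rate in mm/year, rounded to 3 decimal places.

0.205 mm/year

True growth lamina count = 1574 − 15 + 9 = 1568.
At 2 years per growth lamina, 1568 × 2 = 3136 years.
641.4 mm over 3136 years gives 641.4 / 3136 ≈ 0.205 mm/year.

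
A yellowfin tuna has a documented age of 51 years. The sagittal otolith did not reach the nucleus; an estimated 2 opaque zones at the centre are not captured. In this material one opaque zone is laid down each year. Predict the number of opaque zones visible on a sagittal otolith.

At one opaque zone per year, 51 years correspond to 51 opaque zones.
51 − 2 missed = 49 opaque zones expected in the prepared section.

49 opaque zones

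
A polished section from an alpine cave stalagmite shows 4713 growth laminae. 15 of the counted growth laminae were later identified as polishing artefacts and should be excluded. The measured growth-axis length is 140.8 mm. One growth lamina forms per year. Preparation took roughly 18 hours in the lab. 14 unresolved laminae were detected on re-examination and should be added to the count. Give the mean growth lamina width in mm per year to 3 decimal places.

0.030 mm per year

Correcting the raw count gives 4713 − 15 + 14 = 4712 true growth laminae.
Extension rate ≈ 140.8 / 4712 = 0.030 mm per year.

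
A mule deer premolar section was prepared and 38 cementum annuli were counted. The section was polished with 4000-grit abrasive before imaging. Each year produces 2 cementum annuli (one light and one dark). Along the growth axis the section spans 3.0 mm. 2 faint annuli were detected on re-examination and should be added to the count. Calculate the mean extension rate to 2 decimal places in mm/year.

After corrections the count is 38 + 2 = 40 cementum annuli.
40 cementum annuli at 2 per year is 40 / 2 = 20 years.
Mean rate = 3.0 mm / 20 years ≈ 0.15 mm/year.

0.15 mm/year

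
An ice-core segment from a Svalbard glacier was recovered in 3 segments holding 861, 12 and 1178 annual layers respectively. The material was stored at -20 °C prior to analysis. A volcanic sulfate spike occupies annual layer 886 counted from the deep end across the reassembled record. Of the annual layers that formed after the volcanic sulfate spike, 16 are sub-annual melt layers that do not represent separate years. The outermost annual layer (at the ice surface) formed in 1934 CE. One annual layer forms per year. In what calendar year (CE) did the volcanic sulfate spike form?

Total annual layers = 861 + 12 + 1178 = 2051.
Between annual layer 886 and the ice surface there are 2051 − 886 = 1165 annual layers.
Removing the 16 false annual layers leaves 1165 − 16 = 1149 true annual layers beyond the volcanic sulfate spike.
Counting back 1149 years from 1934 CE places the volcanic sulfate spike in 1934 − 1149 = 785 CE.

785 CE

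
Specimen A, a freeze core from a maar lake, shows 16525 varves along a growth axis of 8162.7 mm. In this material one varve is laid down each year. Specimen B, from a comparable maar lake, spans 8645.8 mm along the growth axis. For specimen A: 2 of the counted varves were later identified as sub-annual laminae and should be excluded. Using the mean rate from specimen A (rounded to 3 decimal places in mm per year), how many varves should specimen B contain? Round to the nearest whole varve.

17502 varves

Specimen A: after corrections the count is 16525 − 2 = 16523 varves.
A: Extension rate ≈ 8162.7 / 16523 = 0.494 mm/year.
For B, 8645.8 / 0.494 = 17501.62 years ≈ 17502 varves.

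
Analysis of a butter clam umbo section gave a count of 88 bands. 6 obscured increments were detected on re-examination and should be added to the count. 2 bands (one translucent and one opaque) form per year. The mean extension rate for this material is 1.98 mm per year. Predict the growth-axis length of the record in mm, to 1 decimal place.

93.1 mm

Adjusted count: 88 + 6 = 94 bands.
With 2 bands per year, 94 / 2 = 47 years.
47 years at 1.98 mm/year gives 1.98 × 47 = 93.1 mm.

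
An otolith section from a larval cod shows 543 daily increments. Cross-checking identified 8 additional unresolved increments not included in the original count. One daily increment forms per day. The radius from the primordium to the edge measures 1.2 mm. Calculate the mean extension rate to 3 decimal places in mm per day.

Adjusted count: 543 + 8 = 551 daily increments.
Mean rate = 1.2 mm / 551 days ≈ 0.002 mm per day.

0.002 mm per day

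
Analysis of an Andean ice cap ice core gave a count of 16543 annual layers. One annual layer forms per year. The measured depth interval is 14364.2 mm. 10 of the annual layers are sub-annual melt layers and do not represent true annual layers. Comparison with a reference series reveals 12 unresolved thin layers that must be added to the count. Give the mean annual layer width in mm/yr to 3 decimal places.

Adjusted count: 16543 − 10 + 12 = 16545 annual layers.
14364.2 mm over 16545 years gives 14364.2 / 16545 ≈ 0.868 mm/yr.

0.868 mm/yr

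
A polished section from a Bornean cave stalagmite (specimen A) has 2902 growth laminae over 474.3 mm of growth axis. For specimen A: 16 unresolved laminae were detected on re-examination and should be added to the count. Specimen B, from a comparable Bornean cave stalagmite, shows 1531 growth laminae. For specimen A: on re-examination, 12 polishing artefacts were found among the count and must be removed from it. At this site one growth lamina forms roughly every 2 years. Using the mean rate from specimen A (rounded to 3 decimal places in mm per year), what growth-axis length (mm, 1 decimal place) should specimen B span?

Specimen A: correcting the raw count gives 2902 − 12 + 16 = 2906 true growth laminae.
Specimen A: multiplying by 2 years per growth lamina: 2906 × 2 = 5812 years.
A: Extension rate ≈ 474.3 / 5812 = 0.082 mm/year.
Specimen B: at 2 years per growth lamina, 1531 × 2 = 3062 years. For B, 0.082 mm/year × 3062 years = 251.1 mm.

251.1 mm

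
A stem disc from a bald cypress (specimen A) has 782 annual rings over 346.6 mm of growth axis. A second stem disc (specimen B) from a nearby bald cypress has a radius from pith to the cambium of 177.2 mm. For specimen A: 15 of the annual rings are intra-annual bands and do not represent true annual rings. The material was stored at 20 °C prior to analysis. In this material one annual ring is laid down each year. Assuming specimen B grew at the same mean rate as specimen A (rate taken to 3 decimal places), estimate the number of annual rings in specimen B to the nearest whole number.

Specimen A: correcting the raw count gives 782 − 15 = 767 true annual rings.
A: 346.6 mm over 767 years gives 346.6 / 767 ≈ 0.452 mm/yr.
Specimen B: 177.2 mm / 0.452 mm per year = 392.04 years ≈ 392 annual rings.

392 annual rings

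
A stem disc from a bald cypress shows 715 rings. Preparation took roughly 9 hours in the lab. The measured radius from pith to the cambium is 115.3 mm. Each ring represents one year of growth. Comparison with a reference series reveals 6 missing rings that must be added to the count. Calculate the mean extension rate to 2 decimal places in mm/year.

0.16 mm/year

Correcting the raw count gives 715 + 6 = 721 true rings.
Mean rate = 115.3 mm / 721 years ≈ 0.16 mm/year.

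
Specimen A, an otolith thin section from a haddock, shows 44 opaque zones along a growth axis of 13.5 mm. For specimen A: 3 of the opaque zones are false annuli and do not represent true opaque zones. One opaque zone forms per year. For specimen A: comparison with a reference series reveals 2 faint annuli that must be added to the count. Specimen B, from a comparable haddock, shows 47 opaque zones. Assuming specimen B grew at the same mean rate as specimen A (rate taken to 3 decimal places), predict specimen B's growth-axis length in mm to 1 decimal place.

Specimen A: adjusted count: 44 − 3 + 2 = 43 opaque zones.
A: 13.5 mm over 43 years gives 13.5 / 43 ≈ 0.314 mm/yr.
For B, 0.314 mm/year × 47 years = 14.8 mm.

14.8 mm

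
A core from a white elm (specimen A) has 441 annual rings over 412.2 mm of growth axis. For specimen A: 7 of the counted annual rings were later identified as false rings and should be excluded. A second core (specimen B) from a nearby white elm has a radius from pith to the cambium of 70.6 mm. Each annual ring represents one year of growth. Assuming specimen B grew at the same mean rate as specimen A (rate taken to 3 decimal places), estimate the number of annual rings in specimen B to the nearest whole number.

74 annual rings

Specimen A: adjusted count: 441 − 7 = 434 annual rings.
A: Extension rate ≈ 412.2 / 434 = 0.950 mm per year.
B spans 70.6 / 0.950 = 74.32 years ≈ 74 annual rings.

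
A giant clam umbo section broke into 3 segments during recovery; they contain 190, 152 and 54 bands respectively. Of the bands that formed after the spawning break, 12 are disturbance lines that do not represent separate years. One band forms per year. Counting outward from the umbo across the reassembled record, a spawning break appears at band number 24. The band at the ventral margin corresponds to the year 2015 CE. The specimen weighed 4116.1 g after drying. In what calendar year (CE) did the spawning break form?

Total bands = 190 + 152 + 54 = 396.
The spawning break sits at band 24 from the umbo, so 396 − 24 = 372 bands formed after it.
Removing the 12 false bands leaves 372 − 12 = 360 true bands beyond the spawning break.
2015 − 360 = 1655 CE.

1655 CE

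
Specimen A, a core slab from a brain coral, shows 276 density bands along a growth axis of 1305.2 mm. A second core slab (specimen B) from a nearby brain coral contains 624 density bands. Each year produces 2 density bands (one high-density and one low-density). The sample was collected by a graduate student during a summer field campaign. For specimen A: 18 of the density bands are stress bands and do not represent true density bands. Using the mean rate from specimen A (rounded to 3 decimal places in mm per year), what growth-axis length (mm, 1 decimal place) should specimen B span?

3156.8 mm

Specimen A: after corrections the count is 276 − 18 = 258 density bands.
Specimen A: with 2 density bands per year, 258 / 2 = 129 years.
A: 1305.2 mm over 129 years gives 1305.2 / 129 ≈ 10.118 mm/year.
Specimen B: dividing by 2 density bands per year: 624 / 2 = 312 years. Length of B = 10.118 × 312 = 3156.8 mm.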